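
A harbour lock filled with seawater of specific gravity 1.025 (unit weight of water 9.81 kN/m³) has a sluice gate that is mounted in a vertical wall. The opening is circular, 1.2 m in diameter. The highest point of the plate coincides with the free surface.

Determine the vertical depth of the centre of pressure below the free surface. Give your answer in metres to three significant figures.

h_p = 0.750 m

γ = 1.025 × 9.81 = 10.05525 kN/m³.
The centroid is at the centre, 0.6 m below the top of the plate, so the centroid depth is h_c = 0.6 m.
A = π(0.6)² = 1.13097 m².
Resultant F = γ·h_c·A = 10.05525 × 0.6 × 1.13097 = 6.82331 kN.
I_c = πr⁴/4 = π × 0.6⁴/4 = 0.101788 m⁴.
Centre of pressure: y_p = y_c + I_c/(y_c·A) = 0.6 + 0.101788/(0.6 × 1.13097) = 0.6 + 0.150001 = 0.750001 m along the plane.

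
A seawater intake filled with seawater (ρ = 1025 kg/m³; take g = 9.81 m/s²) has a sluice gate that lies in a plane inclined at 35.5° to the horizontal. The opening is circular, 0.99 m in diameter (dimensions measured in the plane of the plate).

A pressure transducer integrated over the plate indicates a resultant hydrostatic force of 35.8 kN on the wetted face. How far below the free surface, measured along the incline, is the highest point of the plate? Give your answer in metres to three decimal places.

γ = ρg = 1025 × 9.81 / 1000 = 10.05525 kN/m³.
A = π(0.495)² = 0.769769 m².
From F = γ·h_c·A, the centroid depth is h_c = 35.8/(10.05525 × 0.769769) = 4.62519 m.
Let θ = 35.5° be the plate's angle to the horizontal; measure y along the incline from where the plane meets the free surface. Vertical depth h = y·sinθ with sinθ = 0.580703.
Along the incline, y_c = h_c/sinθ = 4.62519/0.580703 = 7.96481 m.
The centroid is at the centre, 0.495 m below the top of the plate, so the highest point sits at y_top = 7.96481 − 0.495 = 7.46981 m along the incline.

y_top ≈ 7.470 m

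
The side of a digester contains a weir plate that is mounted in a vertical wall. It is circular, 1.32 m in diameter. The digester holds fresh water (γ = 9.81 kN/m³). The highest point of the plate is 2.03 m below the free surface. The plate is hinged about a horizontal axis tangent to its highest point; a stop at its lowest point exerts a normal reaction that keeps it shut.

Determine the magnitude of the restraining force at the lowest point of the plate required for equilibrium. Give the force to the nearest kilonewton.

γ = 9.81 kN/m³.
The centroid is at the centre, 0.66 m below the top of the plate, so the centroid depth is h_c = 2.03 + 0.66 = 2.69 m.
A = π(0.66)² = 1.36848 m².
Resultant F = γ·h_c·A = 9.81 × 2.69 × 1.36848 = 36.1127 kN.
I_c = πr⁴/4 = π × 0.66⁴/4 = 0.149027 m⁴.
Centre of pressure: y_p = y_c + I_c/(y_c·A) = 2.69 + 0.149027/(2.69 × 1.36848) = 2.69 + 0.0404831 = 2.73048 m along the plane.
The resultant acts 0.66 + 0.0404831 = 0.700483 m (along the plate) below the hinge at the top edge, so the moment about the hinge is M = F × 0.700483 = 36.1127 × 0.700483 = 25.2963 kN·m.
A normal force at the bottom, 1.32 m from the hinge, must supply this moment: P = 25.2963/1.32 = 19.1639 kN.

P ≈ 19 kN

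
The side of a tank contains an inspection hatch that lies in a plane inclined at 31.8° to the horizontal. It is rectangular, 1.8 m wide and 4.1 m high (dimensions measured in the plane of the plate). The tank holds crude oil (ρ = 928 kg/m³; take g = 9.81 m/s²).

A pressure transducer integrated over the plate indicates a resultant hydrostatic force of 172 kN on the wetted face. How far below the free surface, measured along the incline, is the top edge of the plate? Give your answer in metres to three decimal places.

y_top ≈ 2.808 m

γ = ρg = 928 × 9.81 / 1000 = 9.10368 kN/m³.
A = 1.8 × 4.1 = 7.38 m².
From F = γ·h_c·A, the centroid depth is h_c = 172/(9.10368 × 7.38) = 2.56009 m.
Let θ = 31.8° be the plate's angle to the horizontal; measure y along the incline from where the plane meets the free surface. Vertical depth h = y·sinθ with sinθ = 0.526956.
Along the incline, y_c = h_c/sinθ = 2.56009/0.526956 = 4.85826 m.
The centroid lies 4.1/2 = 2.05 m below the top edge, so the top edge sits at y_top = 4.85826 − 2.05 = 2.80826 m along the incline.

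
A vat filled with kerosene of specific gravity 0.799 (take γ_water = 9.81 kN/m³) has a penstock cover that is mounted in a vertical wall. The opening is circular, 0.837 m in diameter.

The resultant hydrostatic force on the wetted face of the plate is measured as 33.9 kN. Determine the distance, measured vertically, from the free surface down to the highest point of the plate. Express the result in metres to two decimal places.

γ = 0.799 × 9.81 = 7.83819 kN/m³.
A = π(0.4185)² = 0.550226 m².
From F = γ·h_c·A, the centroid depth is h_c = 33.9/(7.83819 × 0.550226) = 7.86037 m.
The centroid is at the centre, 0.4185 m below the top of the plate, so the highest point sits at h_top = 7.86037 − 0.4185 = 7.44187 m below the surface.

d_top ≈ 7.44 m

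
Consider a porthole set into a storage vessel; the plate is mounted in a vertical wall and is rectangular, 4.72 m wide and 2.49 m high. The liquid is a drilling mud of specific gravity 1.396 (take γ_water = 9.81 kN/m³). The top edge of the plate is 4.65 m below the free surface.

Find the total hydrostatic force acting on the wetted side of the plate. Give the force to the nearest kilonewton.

F ≈ 949 kN

γ = 1.396 × 9.81 = 13.69476 kN/m³.
The centroid lies 2.49/2 = 1.245 m below the top edge, so the centroid depth is h_c = 4.65 + 1.245 = 5.895 m.
A = 4.72 × 2.49 = 11.7528 m².
Resultant F = γ·h_c·A = 13.69476 × 5.895 × 11.7528 = 948.811 kN.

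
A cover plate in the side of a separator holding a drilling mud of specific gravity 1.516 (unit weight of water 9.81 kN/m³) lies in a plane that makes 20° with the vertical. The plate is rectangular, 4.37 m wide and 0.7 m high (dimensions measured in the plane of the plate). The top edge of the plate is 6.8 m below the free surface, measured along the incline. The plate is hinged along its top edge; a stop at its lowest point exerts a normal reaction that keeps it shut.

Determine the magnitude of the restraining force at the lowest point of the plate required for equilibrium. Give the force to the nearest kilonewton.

γ = 1.516 × 9.81 = 14.87196 kN/m³.
The plate makes 20° with the vertical, i.e. θ = 90° − 20° = 70° to the horizontal. Measuring y along the incline from the free-surface line, vertical depth h = y·sinθ with sinθ = 0.939693.
The centroid lies 0.7/2 = 0.35 m below the top edge, so y_c = 6.8 + 0.35 = 7.15 m and h_c = 7.15 × 0.939693 = 6.7188 m.
A = 4.37 × 0.7 = 3.059 m².
Resultant F = γ·h_c·A = 14.87196 × 6.7188 × 3.059 = 305.661 kN.
I_c = b·h³/12 = 4.37 × 0.7³/12 = 0.124909 m⁴.
Centre of pressure: y_p = y_c + I_c/(y_c·A) = 7.15 + 0.124909/(7.15 × 3.059) = 7.15 + 0.00571095 = 7.15571 m along the plane.
The resultant acts 0.35 + 0.00571095 = 0.355711 m (along the plate) below the hinge at the top edge, so the moment about the hinge is M = F × 0.355711 = 305.661 × 0.355711 = 108.727 kN·m.
A normal force at the bottom, 0.7 m from the hinge, must supply this moment: P = 108.727/0.7 = 155.324 kN.

P ≈ 155 kN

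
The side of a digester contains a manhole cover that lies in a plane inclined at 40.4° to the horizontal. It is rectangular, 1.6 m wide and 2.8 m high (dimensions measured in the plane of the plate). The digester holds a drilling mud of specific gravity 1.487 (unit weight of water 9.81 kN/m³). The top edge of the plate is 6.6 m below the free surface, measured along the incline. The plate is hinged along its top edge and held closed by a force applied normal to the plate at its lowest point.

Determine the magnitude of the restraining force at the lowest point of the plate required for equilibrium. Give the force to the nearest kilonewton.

γ = 1.487 × 9.81 = 14.58747 kN/m³.
Let θ = 40.4° be the plate's angle to the horizontal; measure y along the incline from where the plane meets the free surface. Vertical depth h = y·sinθ with sinθ = 0.648120.
The centroid lies 2.8/2 = 1.4 m below the top edge, so y_c = 6.6 + 1.4 = 8 m and h_c = 8 × 0.648120 = 5.18496 m.
A = 1.6 × 2.8 = 4.48 m².
Resultant F = γ·h_c·A = 14.58747 × 5.18496 × 4.48 = 338.847 kN.
I_c = b·h³/12 = 1.6 × 2.8³/12 = 2.92693 m⁴.
Centre of pressure: y_p = y_c + I_c/(y_c·A) = 8 + 2.92693/(8 × 4.48) = 8 + 0.0816666 = 8.08167 m along the plane.
The resultant acts 1.4 + 0.0816666 = 1.48167 m (along the plate) below the hinge at the top edge, so the moment about the hinge is M = F × 1.48167 = 338.847 × 1.48167 = 502.059 kN·m.
A normal force at the bottom, 2.8 m from the hinge, must supply this moment: P = 502.059/2.8 = 179.307 kN.

P ≈ 179 kN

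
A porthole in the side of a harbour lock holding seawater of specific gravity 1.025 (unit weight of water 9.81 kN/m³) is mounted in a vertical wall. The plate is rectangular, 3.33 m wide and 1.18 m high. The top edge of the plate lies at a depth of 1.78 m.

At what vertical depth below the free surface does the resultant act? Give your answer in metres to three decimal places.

γ = 1.025 × 9.81 = 10.05525 kN/m³.
The centroid lies 1.18/2 = 0.59 m below the top edge, so the centroid depth is h_c = 1.78 + 0.59 = 2.37 m.
A = 3.33 × 1.18 = 3.9294 m².
Resultant F = γ·h_c·A = 10.05525 × 2.37 × 3.9294 = 93.6413 kN.
I_c = b·h³/12 = 3.33 × 1.18³/12 = 0.455941 m⁴.
Centre of pressure: y_p = y_c + I_c/(y_c·A) = 2.37 + 0.455941/(2.37 × 3.9294) = 2.37 + 0.0489592 = 2.41896 m along the plane.

h_p = 2.419 m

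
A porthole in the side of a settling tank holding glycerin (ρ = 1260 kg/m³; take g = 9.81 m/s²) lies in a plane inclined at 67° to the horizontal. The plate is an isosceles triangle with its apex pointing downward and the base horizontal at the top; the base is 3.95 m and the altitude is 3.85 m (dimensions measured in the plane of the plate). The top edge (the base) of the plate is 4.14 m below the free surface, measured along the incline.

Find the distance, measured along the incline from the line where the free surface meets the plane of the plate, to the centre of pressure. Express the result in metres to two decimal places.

y_p = 5.58 m

γ = ρg = 1260 × 9.81 / 1000 = 12.3606 kN/m³.
Let θ = 67° be the plate's angle to the horizontal; measure y along the incline from where the plane meets the free surface. Vertical depth h = y·sinθ with sinθ = 0.920505.
With the apex down, the centroid sits h/3 = 3.85/3 = 1.28333 m below the base (the top edge), so y_c = 4.14 + 1.28333 = 5.42333 m and h_c = 5.42333 × 0.920505 = 4.9922 m.
A = ½ × 3.95 × 3.85 = 7.60375 m².
Resultant F = γ·h_c·A = 12.3606 × 4.9922 × 7.60375 = 469.201 kN.
I_c = b·h³/36 = 3.95 × 3.85³/36 = 6.26148 m⁴.
Centre of pressure: y_p = y_c + I_c/(y_c·A) = 5.42333 + 6.26148/(5.42333 × 7.60375) = 5.42333 + 0.151839 = 5.57517 m along the plane.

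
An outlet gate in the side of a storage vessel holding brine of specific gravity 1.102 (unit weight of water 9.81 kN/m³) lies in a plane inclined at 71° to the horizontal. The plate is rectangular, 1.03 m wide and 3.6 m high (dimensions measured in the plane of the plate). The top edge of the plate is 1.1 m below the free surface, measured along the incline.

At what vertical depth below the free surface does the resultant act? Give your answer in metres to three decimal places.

γ = 1.102 × 9.81 = 10.81062 kN/m³.
Let θ = 71° be the plate's angle to the horizontal; measure y along the incline from where the plane meets the free surface. Vertical depth h = y·sinθ with sinθ = 0.945519.
The centroid lies 3.6/2 = 1.8 m below the top edge, so y_c = 1.1 + 1.8 = 2.9 m and h_c = 2.9 × 0.945519 = 2.74201 m.
A = 1.03 × 3.6 = 3.708 m².
Resultant F = γ·h_c·A = 10.81062 × 2.74201 × 3.708 = 109.916 kN.
I_c = b·h³/12 = 1.03 × 3.6³/12 = 4.00464 m⁴.
Centre of pressure: y_p = y_c + I_c/(y_c·A) = 2.9 + 4.00464/(2.9 × 3.708) = 2.9 + 0.372414 = 3.27241 m along the plane.
Vertically, h_p = y_p·sinθ = 3.27241 × 0.945519 = 3.09413 m.

h_p = 3.094 m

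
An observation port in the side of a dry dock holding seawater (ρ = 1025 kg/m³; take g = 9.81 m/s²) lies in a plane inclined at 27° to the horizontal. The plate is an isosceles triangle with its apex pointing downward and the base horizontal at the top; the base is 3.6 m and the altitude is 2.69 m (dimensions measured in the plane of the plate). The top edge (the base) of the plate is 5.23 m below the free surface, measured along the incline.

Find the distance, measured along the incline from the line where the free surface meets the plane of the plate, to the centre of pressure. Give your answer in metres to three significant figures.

γ = ρg = 1025 × 9.81 / 1000 = 10.05525 kN/m³.
Let θ = 27° be the plate's angle to the horizontal; measure y along the incline from where the plane meets the free surface. Vertical depth h = y·sinθ with sinθ = 0.453990.
With the apex down, the centroid sits h/3 = 2.69/3 = 0.896667 m below the base (the top edge), so y_c = 5.23 + 0.896667 = 6.12667 m and h_c = 6.12667 × 0.453990 = 2.78145 m.
A = ½ × 3.6 × 2.69 = 4.842 m².
Resultant F = γ·h_c·A = 10.05525 × 2.78145 × 4.842 = 135.422 kN.
I_c = b·h³/36 = 3.6 × 2.69³/36 = 1.94651 m⁴.
Centre of pressure: y_p = y_c + I_c/(y_c·A) = 6.12667 + 1.94651/(6.12667 × 4.842) = 6.12667 + 0.0656156 = 6.19229 m along the plane.

y_p = 6.19 m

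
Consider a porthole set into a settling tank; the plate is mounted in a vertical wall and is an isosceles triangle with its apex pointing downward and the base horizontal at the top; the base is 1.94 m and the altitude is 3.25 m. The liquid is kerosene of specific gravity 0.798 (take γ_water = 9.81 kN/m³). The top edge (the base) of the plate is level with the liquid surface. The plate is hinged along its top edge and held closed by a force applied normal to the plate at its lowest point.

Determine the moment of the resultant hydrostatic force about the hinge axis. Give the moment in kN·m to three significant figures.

M ≈ 43.4 kN·m

γ = 0.798 × 9.81 = 7.82838 kN/m³.
With the apex down, the centroid sits h/3 = 3.25/3 = 1.08333 m below the base (the top edge), so the centroid depth is h_c = 1.08333 m.
A = ½ × 1.94 × 3.25 = 3.1525 m².
Resultant F = γ·h_c·A = 7.82838 × 1.08333 × 3.1525 = 26.7355 kN.
I_c = b·h³/36 = 1.94 × 3.25³/36 = 1.8499 m⁴.
Centre of pressure: y_p = y_c + I_c/(y_c·A) = 1.08333 + 1.8499/(1.08333 × 3.1525) = 1.08333 + 0.541667 = 1.625 m along the plane.
The resultant acts 1.08333 + 0.541667 = 1.625 m (along the plate) below the hinge at the top edge, so the moment about the hinge is M = F × 1.625 = 26.7355 × 1.625 = 43.4452 kN·m.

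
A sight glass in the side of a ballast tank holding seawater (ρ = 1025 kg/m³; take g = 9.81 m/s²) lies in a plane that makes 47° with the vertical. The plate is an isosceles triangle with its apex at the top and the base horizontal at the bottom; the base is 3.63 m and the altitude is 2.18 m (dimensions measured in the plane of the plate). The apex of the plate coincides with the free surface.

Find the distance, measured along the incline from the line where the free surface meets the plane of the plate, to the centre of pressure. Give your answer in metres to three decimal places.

y_p = 1.635 m

γ = ρg = 1025 × 9.81 / 1000 = 10.05525 kN/m³.
The plate makes 47° with the vertical, i.e. θ = 90° − 47° = 43° to the horizontal. Measuring y along the incline from the free-surface line, vertical depth h = y·sinθ with sinθ = 0.681998.
With the apex up, the centroid sits 2h/3 = 2 × 2.18/3 = 1.45333 m below the apex, so y_c = 1.45333 m and h_c = 1.45333 × 0.681998 = 0.991168 m.
A = ½ × 3.63 × 2.18 = 3.9567 m².
Resultant F = γ·h_c·A = 10.05525 × 0.991168 × 3.9567 = 39.4342 kN.
I_c = b·h³/36 = 3.63 × 2.18³/36 = 1.04466 m⁴.
Centre of pressure: y_p = y_c + I_c/(y_c·A) = 1.45333 + 1.04466/(1.45333 × 3.9567) = 1.45333 + 0.181668 = 1.635 m along the plane.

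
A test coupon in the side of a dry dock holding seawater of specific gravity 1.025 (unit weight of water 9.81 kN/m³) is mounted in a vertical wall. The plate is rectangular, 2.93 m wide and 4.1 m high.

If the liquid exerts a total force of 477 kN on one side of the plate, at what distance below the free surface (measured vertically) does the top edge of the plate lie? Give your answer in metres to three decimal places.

d_top ≈ 1.899 m

γ = 1.025 × 9.81 = 10.05525 kN/m³.
A = 2.93 × 4.1 = 12.013 m².
From F = γ·h_c·A, the centroid depth is h_c = 477/(10.05525 × 12.013) = 3.94888 m.
The centroid lies 4.1/2 = 2.05 m below the top edge, so the top edge sits at h_top = 3.94888 − 2.05 = 1.89888 m below the surface.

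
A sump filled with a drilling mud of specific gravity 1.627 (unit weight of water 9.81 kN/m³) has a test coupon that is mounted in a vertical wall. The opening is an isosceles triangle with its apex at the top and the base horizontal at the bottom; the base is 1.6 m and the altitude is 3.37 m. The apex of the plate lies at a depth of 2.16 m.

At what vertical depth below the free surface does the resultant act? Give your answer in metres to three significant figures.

h_p = 4.55 m

γ = 1.627 × 9.81 = 15.96087 kN/m³.
With the apex up, the centroid sits 2h/3 = 2 × 3.37/3 = 2.24667 m below the apex, so the centroid depth is h_c = 2.16 + 2.24667 = 4.40667 m.
A = ½ × 1.6 × 3.37 = 2.696 m².
Resultant F = γ·h_c·A = 15.96087 × 4.40667 × 2.696 = 189.621 kN.
I_c = b·h³/36 = 1.6 × 3.37³/36 = 1.70101 m⁴.
Centre of pressure: y_p = y_c + I_c/(y_c·A) = 4.40667 + 1.70101/(4.40667 × 2.696) = 4.40667 + 0.143178 = 4.54985 m along the plane.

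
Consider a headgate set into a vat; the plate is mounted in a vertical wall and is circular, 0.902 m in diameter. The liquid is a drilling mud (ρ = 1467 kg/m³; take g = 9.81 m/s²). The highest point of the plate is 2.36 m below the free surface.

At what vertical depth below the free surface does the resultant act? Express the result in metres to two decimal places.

γ = ρg = 1467 × 9.81 / 1000 = 14.39127 kN/m³.
The centroid is at the centre, 0.451 m below the top of the plate, so the centroid depth is h_c = 2.36 + 0.451 = 2.811 m.
A = π(0.451)² = 0.639003 m².
Resultant F = γ·h_c·A = 14.39127 × 2.811 × 0.639003 = 25.8501 kN.
I_c = πr⁴/4 = π × 0.451⁴/4 = 0.0324935 m⁴.
Centre of pressure: y_p = y_c + I_c/(y_c·A) = 2.811 + 0.0324935/(2.811 × 0.639003) = 2.811 + 0.0180898 = 2.82909 m along the plane.

h_p = 2.83 m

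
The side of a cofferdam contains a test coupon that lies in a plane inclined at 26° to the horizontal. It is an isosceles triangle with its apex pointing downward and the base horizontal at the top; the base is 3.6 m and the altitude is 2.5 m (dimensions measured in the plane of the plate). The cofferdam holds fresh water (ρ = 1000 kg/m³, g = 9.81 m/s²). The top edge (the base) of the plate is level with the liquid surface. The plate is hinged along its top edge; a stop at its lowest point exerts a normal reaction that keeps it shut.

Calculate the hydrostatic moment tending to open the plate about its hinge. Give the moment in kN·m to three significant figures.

γ = ρg = 1000 × 9.81 = 9810 N/m³ = 9.81 kN/m³.
Let θ = 26° be the plate's angle to the horizontal; measure y along the incline from where the plane meets the free surface. Vertical depth h = y·sinθ with sinθ = 0.438371.
With the apex down, the centroid sits h/3 = 2.5/3 = 0.833333 m below the base (the top edge), so y_c = 0.833333 m and h_c = 0.833333 × 0.438371 = 0.365309 m.
A = ½ × 3.6 × 2.5 = 4.5 m².
Resultant F = γ·h_c·A = 9.81 × 0.365309 × 4.5 = 16.1266 kN.
I_c = b·h³/36 = 3.6 × 2.5³/36 = 1.5625 m⁴.
Centre of pressure: y_p = y_c + I_c/(y_c·A) = 0.833333 + 1.5625/(0.833333 × 4.5) = 0.833333 + 0.416667 = 1.25 m along the plane.
The resultant acts 0.833333 + 0.416667 = 1.25 m (along the plate) below the hinge at the top edge, so the moment about the hinge is M = F × 1.25 = 16.1266 × 1.25 = 20.1582 kN·m.

M ≈ 20.2 kN·m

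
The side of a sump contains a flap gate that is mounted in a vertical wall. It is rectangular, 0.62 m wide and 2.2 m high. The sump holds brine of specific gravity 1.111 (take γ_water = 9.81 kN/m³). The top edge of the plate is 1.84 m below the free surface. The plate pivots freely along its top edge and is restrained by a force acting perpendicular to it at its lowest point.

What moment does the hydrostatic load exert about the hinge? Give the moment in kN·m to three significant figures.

M ≈ 54.1 kN·m

γ = 1.111 × 9.81 = 10.89891 kN/m³.
The centroid lies 2.2/2 = 1.1 m below the top edge, so the centroid depth is h_c = 1.84 + 1.1 = 2.94 m.
A = 0.62 × 2.2 = 1.364 m².
Resultant F = γ·h_c·A = 10.89891 × 2.94 × 1.364 = 43.7064 kN.
I_c = b·h³/12 = 0.62 × 2.2³/12 = 0.550147 m⁴.
Centre of pressure: y_p = y_c + I_c/(y_c·A) = 2.94 + 0.550147/(2.94 × 1.364) = 2.94 + 0.137188 = 3.07719 m along the plane.
The resultant acts 1.1 + 0.137188 = 1.23719 m (along the plate) below the hinge at the top edge, so the moment about the hinge is M = F × 1.23719 = 43.7064 × 1.23719 = 54.0731 kN·m.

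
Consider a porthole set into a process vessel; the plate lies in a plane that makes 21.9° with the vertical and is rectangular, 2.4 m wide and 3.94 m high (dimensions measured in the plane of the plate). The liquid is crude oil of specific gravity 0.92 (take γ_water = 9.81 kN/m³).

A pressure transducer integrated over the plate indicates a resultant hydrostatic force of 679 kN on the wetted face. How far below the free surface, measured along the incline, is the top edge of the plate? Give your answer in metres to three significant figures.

y_top ≈ 6.61 m

γ = 0.92 × 9.81 = 9.0252 kN/m³.
A = 2.4 × 3.94 = 9.456 m².
From F = γ·h_c·A, the centroid depth is h_c = 679/(9.0252 × 9.456) = 7.9562 m.
The plate makes 21.9° with the vertical, i.e. θ = 90° − 21.9° = 68.1° to the horizontal. Measuring y along the incline from the free-surface line, vertical depth h = y·sinθ with sinθ = 0.927836.
Along the incline, y_c = h_c/sinθ = 7.9562/0.927836 = 8.57501 m.
The centroid lies 3.94/2 = 1.97 m below the top edge, so the top edge sits at y_top = 8.57501 − 1.97 = 6.60501 m along the incline.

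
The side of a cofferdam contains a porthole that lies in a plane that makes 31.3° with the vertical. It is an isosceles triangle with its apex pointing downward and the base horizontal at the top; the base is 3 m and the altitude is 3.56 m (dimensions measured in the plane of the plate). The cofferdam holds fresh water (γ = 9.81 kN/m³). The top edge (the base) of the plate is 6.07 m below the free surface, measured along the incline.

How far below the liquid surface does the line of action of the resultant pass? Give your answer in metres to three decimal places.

h_p = 6.283 m

γ = 9.81 kN/m³.
The plate makes 31.3° with the vertical, i.e. θ = 90° − 31.3° = 58.7° to the horizontal. Measuring y along the incline from the free-surface line, vertical depth h = y·sinθ with sinθ = 0.854459.
With the apex down, the centroid sits h/3 = 3.56/3 = 1.18667 m below the base (the top edge), so y_c = 6.07 + 1.18667 = 7.25667 m and h_c = 7.25667 × 0.854459 = 6.20053 m.
A = ½ × 3 × 3.56 = 5.34 m².
Resultant F = γ·h_c·A = 9.81 × 6.20053 × 5.34 = 324.817 kN.
I_c = b·h³/36 = 3 × 3.56³/36 = 3.75983 m⁴.
Centre of pressure: y_p = y_c + I_c/(y_c·A) = 7.25667 + 3.75983/(7.25667 × 5.34) = 7.25667 + 0.0970263 = 7.3537 m along the plane.
Vertically, h_p = y_p·sinθ = 7.3537 × 0.854459 = 6.28344 m.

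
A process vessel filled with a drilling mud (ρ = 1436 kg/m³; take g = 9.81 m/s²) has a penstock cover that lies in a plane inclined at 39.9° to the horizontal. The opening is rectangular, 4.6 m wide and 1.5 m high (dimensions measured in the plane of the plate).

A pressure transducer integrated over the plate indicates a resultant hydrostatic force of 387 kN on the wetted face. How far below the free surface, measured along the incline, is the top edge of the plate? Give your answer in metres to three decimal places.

γ = ρg = 1436 × 9.81 / 1000 = 14.08716 kN/m³.
A = 4.6 × 1.5 = 6.9 m².
From F = γ·h_c·A, the centroid depth is h_c = 387/(14.08716 × 6.9) = 3.98142 m.
Let θ = 39.9° be the plate's angle to the horizontal; measure y along the incline from where the plane meets the free surface. Vertical depth h = y·sinθ with sinθ = 0.641450.
Along the incline, y_c = h_c/sinθ = 3.98142/0.641450 = 6.20691 m.
The centroid lies 1.5/2 = 0.75 m below the top edge, so the top edge sits at y_top = 6.20691 − 0.75 = 5.45691 m along the incline.

y_top ≈ 5.457 m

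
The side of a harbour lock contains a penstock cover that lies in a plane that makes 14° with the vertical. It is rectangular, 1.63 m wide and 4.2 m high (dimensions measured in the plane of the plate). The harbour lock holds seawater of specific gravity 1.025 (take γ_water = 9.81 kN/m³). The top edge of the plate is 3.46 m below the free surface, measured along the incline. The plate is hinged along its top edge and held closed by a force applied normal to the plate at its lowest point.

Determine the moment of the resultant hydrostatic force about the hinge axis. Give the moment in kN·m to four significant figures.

M ≈ 878.1 kN·m

γ = 1.025 × 9.81 = 10.05525 kN/m³.
The plate makes 14° with the vertical, i.e. θ = 90° − 14° = 76° to the horizontal. Measuring y along the incline from the free-surface line, vertical depth h = y·sinθ with sinθ = 0.970296.
The centroid lies 4.2/2 = 2.1 m below the top edge, so y_c = 3.46 + 2.1 = 5.56 m and h_c = 5.56 × 0.970296 = 5.39485 m.
A = 1.63 × 4.2 = 6.846 m².
Resultant F = γ·h_c·A = 10.05525 × 5.39485 × 6.846 = 371.372 kN.
I_c = b·h³/12 = 1.63 × 4.2³/12 = 10.0636 m⁴.
Centre of pressure: y_p = y_c + I_c/(y_c·A) = 5.56 + 10.0636/(5.56 × 6.846) = 5.56 + 0.264388 = 5.82439 m along the plane.
The resultant acts 2.1 + 0.264388 = 2.36439 m (along the plate) below the hinge at the top edge, so the moment about the hinge is M = F × 2.36439 = 371.372 × 2.36439 = 878.068 kN·m.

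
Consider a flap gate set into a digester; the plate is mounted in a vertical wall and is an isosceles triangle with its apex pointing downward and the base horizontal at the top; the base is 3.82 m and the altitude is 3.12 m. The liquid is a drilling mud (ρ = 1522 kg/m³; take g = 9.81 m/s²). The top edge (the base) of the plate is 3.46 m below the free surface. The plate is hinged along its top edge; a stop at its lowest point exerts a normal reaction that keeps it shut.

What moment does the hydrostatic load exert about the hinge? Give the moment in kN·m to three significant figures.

γ = ρg = 1522 × 9.81 / 1000 = 14.93082 kN/m³.
With the apex down, the centroid sits h/3 = 3.12/3 = 1.04 m below the base (the top edge), so the centroid depth is h_c = 3.46 + 1.04 = 4.5 m.
A = ½ × 3.82 × 3.12 = 5.9592 m².
Resultant F = γ·h_c·A = 14.93082 × 4.5 × 5.9592 = 400.391 kN.
I_c = b·h³/36 = 3.82 × 3.12³/36 = 3.22274 m⁴.
Centre of pressure: y_p = y_c + I_c/(y_c·A) = 4.5 + 3.22274/(4.5 × 5.9592) = 4.5 + 0.120178 = 4.62018 m along the plane.
The resultant acts 1.04 + 0.120178 = 1.16018 m (along the plate) below the hinge at the top edge, so the moment about the hinge is M = F × 1.16018 = 400.391 × 1.16018 = 464.526 kN·m.

M ≈ 465 kN·m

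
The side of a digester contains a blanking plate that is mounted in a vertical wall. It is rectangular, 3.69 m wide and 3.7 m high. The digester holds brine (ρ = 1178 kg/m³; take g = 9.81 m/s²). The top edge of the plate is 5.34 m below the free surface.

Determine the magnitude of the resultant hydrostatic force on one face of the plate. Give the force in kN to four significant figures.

γ = ρg = 1178 × 9.81 / 1000 = 11.55618 kN/m³.
The centroid lies 3.7/2 = 1.85 m below the top edge, so the centroid depth is h_c = 5.34 + 1.85 = 7.19 m.
A = 3.69 × 3.7 = 13.653 m².
Resultant F = γ·h_c·A = 11.55618 × 7.19 × 13.653 = 1134.41 kN.

F ≈ 1134 kN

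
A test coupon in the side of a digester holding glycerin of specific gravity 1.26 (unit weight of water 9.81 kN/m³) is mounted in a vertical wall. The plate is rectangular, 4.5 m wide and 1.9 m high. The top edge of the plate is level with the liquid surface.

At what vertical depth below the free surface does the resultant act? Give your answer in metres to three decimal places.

γ = 1.26 × 9.81 = 12.3606 kN/m³.
The centroid lies 1.9/2 = 0.95 m below the top edge, so the centroid depth is h_c = 0.95 m.
A = 4.5 × 1.9 = 8.55 m².
Resultant F = γ·h_c·A = 12.3606 × 0.95 × 8.55 = 100.399 kN.
I_c = b·h³/12 = 4.5 × 1.9³/12 = 2.57212 m⁴.
Centre of pressure: y_p = y_c + I_c/(y_c·A) = 0.95 + 2.57212/(0.95 × 8.55) = 0.95 + 0.316666 = 1.26667 m along the plane.

h_p = 1.267 m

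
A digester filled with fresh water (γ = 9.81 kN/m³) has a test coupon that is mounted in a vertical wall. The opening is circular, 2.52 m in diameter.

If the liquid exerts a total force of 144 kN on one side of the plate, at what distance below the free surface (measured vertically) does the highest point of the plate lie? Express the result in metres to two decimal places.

d_top ≈ 1.68 m

γ = 9.81 kN/m³.
A = π(1.26)² = 4.98759 m².
From F = γ·h_c·A, the centroid depth is h_c = 144/(9.81 × 4.98759) = 2.94308 m.
The centroid is at the centre, 1.26 m below the top of the plate, so the highest point sits at h_top = 2.94308 − 1.26 = 1.68308 m below the surface.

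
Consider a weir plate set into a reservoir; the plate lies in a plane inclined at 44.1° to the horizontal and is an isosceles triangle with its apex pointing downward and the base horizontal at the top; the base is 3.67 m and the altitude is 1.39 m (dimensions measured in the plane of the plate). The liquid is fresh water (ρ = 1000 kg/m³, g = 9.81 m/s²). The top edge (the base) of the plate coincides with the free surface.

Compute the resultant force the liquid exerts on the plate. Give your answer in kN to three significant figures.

γ = ρg = 1000 × 9.81 = 9810 N/m³ = 9.81 kN/m³.
Let θ = 44.1° be the plate's angle to the horizontal; measure y along the incline from where the plane meets the free surface. Vertical depth h = y·sinθ with sinθ = 0.695913.
With the apex down, the centroid sits h/3 = 1.39/3 = 0.463333 m below the base (the top edge), so y_c = 0.463333 m and h_c = 0.463333 × 0.695913 = 0.322439 m.
A = ½ × 3.67 × 1.39 = 2.55065 m².
Resultant F = γ·h_c·A = 9.81 × 0.322439 × 2.55065 = 8.06803 kN.

F ≈ 8.07 kN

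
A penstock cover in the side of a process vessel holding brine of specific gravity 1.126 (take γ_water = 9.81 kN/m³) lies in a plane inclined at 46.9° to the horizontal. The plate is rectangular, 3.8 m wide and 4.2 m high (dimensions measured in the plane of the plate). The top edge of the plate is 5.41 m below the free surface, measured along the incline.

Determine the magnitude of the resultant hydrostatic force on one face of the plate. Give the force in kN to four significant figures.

γ = 1.126 × 9.81 = 11.04606 kN/m³.
Let θ = 46.9° be the plate's angle to the horizontal; measure y along the incline from where the plane meets the free surface. Vertical depth h = y·sinθ with sinθ = 0.730162.
The centroid lies 4.2/2 = 2.1 m below the top edge, so y_c = 5.41 + 2.1 = 7.51 m and h_c = 7.51 × 0.730162 = 5.48352 m.
A = 3.8 × 4.2 = 15.96 m².
Resultant F = γ·h_c·A = 11.04606 × 5.48352 × 15.96 = 966.718 kN.

F ≈ 966.7 kN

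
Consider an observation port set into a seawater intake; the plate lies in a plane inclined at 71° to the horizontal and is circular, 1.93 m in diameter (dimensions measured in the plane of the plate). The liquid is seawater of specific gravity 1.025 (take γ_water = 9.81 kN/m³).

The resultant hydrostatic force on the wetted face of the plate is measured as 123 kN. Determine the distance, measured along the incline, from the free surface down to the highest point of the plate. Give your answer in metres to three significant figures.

γ = 1.025 × 9.81 = 10.05525 kN/m³.
A = π(0.965)² = 2.92553 m².
From F = γ·h_c·A, the centroid depth is h_c = 123/(10.05525 × 2.92553) = 4.18126 m.
Let θ = 71° be the plate's angle to the horizontal; measure y along the incline from where the plane meets the free surface. Vertical depth h = y·sinθ with sinθ = 0.945519.
Along the incline, y_c = h_c/sinθ = 4.18126/0.945519 = 4.42219 m.
The centroid is at the centre, 0.965 m below the top of the plate, so the highest point sits at y_top = 4.42219 − 0.965 = 3.45719 m along the incline.

y_top ≈ 3.46 m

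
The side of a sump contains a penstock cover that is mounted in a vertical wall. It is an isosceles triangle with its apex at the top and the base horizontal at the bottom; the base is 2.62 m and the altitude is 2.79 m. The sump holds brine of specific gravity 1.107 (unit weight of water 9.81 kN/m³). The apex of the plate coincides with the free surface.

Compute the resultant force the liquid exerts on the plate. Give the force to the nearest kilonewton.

γ = 1.107 × 9.81 = 10.85967 kN/m³.
With the apex up, the centroid sits 2h/3 = 2 × 2.79/3 = 1.86 m below the apex, so the centroid depth is h_c = 1.86 m.
A = ½ × 2.62 × 2.79 = 3.6549 m².
Resultant F = γ·h_c·A = 10.85967 × 1.86 × 3.6549 = 73.8253 kN.

F ≈ 74 kN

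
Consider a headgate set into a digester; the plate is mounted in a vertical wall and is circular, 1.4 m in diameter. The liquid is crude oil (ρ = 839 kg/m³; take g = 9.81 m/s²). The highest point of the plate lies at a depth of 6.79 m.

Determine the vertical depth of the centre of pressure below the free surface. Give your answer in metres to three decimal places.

γ = ρg = 839 × 9.81 / 1000 = 8.23059 kN/m³.
The centroid is at the centre, 0.7 m below the top of the plate, so the centroid depth is h_c = 6.79 + 0.7 = 7.49 m.
A = π(0.7)² = 1.53938 m².
Resultant F = γ·h_c·A = 8.23059 × 7.49 × 1.53938 = 94.8983 kN.
I_c = πr⁴/4 = π × 0.7⁴/4 = 0.188574 m⁴.
Centre of pressure: y_p = y_c + I_c/(y_c·A) = 7.49 + 0.188574/(7.49 × 1.53938) = 7.49 + 0.0163551 = 7.50636 m along the plane.

h_p = 7.506 m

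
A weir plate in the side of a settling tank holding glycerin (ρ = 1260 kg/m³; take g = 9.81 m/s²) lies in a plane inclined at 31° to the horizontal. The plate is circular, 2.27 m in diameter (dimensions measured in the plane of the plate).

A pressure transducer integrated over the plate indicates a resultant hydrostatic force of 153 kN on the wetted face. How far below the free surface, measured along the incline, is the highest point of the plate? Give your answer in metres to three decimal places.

γ = ρg = 1260 × 9.81 / 1000 = 12.3606 kN/m³.
A = π(1.135)² = 4.04708 m².
From F = γ·h_c·A, the centroid depth is h_c = 153/(12.3606 × 4.04708) = 3.05851 m.
Let θ = 31° be the plate's angle to the horizontal; measure y along the incline from where the plane meets the free surface. Vertical depth h = y·sinθ with sinθ = 0.515038.
Along the incline, y_c = h_c/sinθ = 3.05851/0.515038 = 5.93842 m.
The centroid is at the centre, 1.135 m below the top of the plate, so the highest point sits at y_top = 5.93842 − 1.135 = 4.80342 m along the incline.

y_top ≈ 4.803 m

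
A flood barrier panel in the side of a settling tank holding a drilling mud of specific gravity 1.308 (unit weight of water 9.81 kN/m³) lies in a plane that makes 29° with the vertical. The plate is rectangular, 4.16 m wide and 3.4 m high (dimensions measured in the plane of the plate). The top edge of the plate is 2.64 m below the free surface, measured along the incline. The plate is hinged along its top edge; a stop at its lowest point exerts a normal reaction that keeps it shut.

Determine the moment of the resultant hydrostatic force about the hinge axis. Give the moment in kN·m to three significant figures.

M ≈ 1320 kN·m

γ = 1.308 × 9.81 = 12.83148 kN/m³.
The plate makes 29° with the vertical, i.e. θ = 90° − 29° = 61° to the horizontal. Measuring y along the incline from the free-surface line, vertical depth h = y·sinθ with sinθ = 0.874620.
The centroid lies 3.4/2 = 1.7 m below the top edge, so y_c = 2.64 + 1.7 = 4.34 m and h_c = 4.34 × 0.874620 = 3.79585 m.
A = 4.16 × 3.4 = 14.144 m².
Resultant F = γ·h_c·A = 12.83148 × 3.79585 × 14.144 = 688.903 kN.
I_c = b·h³/12 = 4.16 × 3.4³/12 = 13.6254 m⁴.
Centre of pressure: y_p = y_c + I_c/(y_c·A) = 4.34 + 13.6254/(4.34 × 14.144) = 4.34 + 0.221966 = 4.56197 m along the plane.
The resultant acts 1.7 + 0.221966 = 1.92197 m (along the plate) below the hinge at the top edge, so the moment about the hinge is M = F × 1.92197 = 688.903 × 1.92197 = 1324.05 kN·m.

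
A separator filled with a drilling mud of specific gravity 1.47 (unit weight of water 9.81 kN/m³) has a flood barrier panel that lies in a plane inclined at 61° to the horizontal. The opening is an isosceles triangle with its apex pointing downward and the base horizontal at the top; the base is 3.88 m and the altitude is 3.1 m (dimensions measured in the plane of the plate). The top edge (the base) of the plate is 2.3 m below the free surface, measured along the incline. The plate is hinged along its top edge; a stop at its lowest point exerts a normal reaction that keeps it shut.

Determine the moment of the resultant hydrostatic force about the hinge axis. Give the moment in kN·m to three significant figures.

γ = 1.47 × 9.81 = 14.4207 kN/m³.
Let θ = 61° be the plate's angle to the horizontal; measure y along the incline from where the plane meets the free surface. Vertical depth h = y·sinθ with sinθ = 0.874620.
With the apex down, the centroid sits h/3 = 3.1/3 = 1.03333 m below the base (the top edge), so y_c = 2.3 + 1.03333 = 3.33333 m and h_c = 3.33333 × 0.874620 = 2.9154 m.
A = ½ × 3.88 × 3.1 = 6.014 m².
Resultant F = γ·h_c·A = 14.4207 × 2.9154 × 6.014 = 252.841 kN.
I_c = b·h³/36 = 3.88 × 3.1³/36 = 3.21081 m⁴.
Centre of pressure: y_p = y_c + I_c/(y_c·A) = 3.33333 + 3.21081/(3.33333 × 6.014) = 3.33333 + 0.160167 = 3.4935 m along the plane.
The resultant acts 1.03333 + 0.160167 = 1.1935 m (along the plate) below the hinge at the top edge, so the moment about the hinge is M = F × 1.1935 = 252.841 × 1.1935 = 301.766 kN·m.

M ≈ 302 kN·m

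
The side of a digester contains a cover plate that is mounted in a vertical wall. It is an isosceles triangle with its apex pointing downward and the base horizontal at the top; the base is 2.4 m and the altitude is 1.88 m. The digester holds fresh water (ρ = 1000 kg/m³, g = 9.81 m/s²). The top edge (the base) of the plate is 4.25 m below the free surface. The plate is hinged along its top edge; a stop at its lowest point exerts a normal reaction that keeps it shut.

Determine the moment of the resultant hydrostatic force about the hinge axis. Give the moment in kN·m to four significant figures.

M ≈ 71.98 kN·m

γ = ρg = 1000 × 9.81 = 9810 N/m³ = 9.81 kN/m³.
With the apex down, the centroid sits h/3 = 1.88/3 = 0.626667 m below the base (the top edge), so the centroid depth is h_c = 4.25 + 0.626667 = 4.87667 m.
A = ½ × 2.4 × 1.88 = 2.256 m².
Resultant F = γ·h_c·A = 9.81 × 4.87667 × 2.256 = 107.927 kN.
I_c = b·h³/36 = 2.4 × 1.88³/36 = 0.442978 m⁴.
Centre of pressure: y_p = y_c + I_c/(y_c·A) = 4.87667 + 0.442978/(4.87667 × 2.256) = 4.87667 + 0.0402643 = 4.91693 m along the plane.
The resultant acts 0.626667 + 0.0402643 = 0.666931 m (along the plate) below the hinge at the top edge, so the moment about the hinge is M = F × 0.666931 = 107.927 × 0.666931 = 71.9799 kN·m.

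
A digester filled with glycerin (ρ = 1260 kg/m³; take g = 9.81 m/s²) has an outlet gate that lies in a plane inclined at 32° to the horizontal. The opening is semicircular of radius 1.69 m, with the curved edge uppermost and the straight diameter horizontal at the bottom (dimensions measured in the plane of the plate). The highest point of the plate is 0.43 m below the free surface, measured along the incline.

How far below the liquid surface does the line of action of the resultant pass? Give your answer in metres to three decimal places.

h_p = 0.819 m

γ = ρg = 1260 × 9.81 / 1000 = 12.3606 kN/m³.
Let θ = 32° be the plate's angle to the horizontal; measure y along the incline from where the plane meets the free surface. Vertical depth h = y·sinθ with sinθ = 0.529919.
The centroid lies 4r/(3π) = 0.717258 m above the diameter, so r − 4r/(3π) = 1.69 − 0.717258 = 0.972742 m below the topmost point, so y_c = 0.43 + 0.972742 = 1.40274 m and h_c = 1.40274 × 0.529919 = 0.743339 m.
A = πr²/2 = π × 1.69²/2 = 4.48635 m².
Resultant F = γ·h_c·A = 12.3606 × 0.743339 × 4.48635 = 41.2211 kN.
I_c = (π/8 − 8/(9π))·r⁴ = 0.109757 × 1.69⁴ = 0.895322 m⁴.
Centre of pressure: y_p = y_c + I_c/(y_c·A) = 1.40274 + 0.895322/(1.40274 × 4.48635) = 1.40274 + 0.142269 = 1.54501 m along the plane.
Vertically, h_p = y_p·sinθ = 1.54501 × 0.529919 = 0.81873 m.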